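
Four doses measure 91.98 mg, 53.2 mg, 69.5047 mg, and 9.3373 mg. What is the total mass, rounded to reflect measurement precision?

91.98 mg + 53.2 mg + 69.5047 mg + 9.3373 mg = 224.0220 mg.
Addition/subtraction keeps the fewest decimal places: 91.98 → 2 decimal places, 53.2 → 1 decimal place, 69.5047 → 4 decimal places, 9.3373 → 4 decimal places; limit is 1.
Rounded to 1 decimal place: 224.0 mg.

224.0 mg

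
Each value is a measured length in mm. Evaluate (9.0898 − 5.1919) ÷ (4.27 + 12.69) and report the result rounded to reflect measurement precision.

0.2298

9.0898 − 5.1919 = 3.8979, limited to 4 d.p. → 5 s.f.; 4.27 + 12.69 = 16.96, limited to 2 d.p. → 4 s.f.
Carrying full precision, 3.8979 ÷ 16.96 = 0.229829009434…; keep min(5, 4) = 4 s.f.
Rounded to 4 significant figures: 0.2298.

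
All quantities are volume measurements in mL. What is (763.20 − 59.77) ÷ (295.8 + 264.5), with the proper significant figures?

1.255

763.20 − 59.77 = 703.43, limited to 2 d.p. → 5 s.f.; 295.8 + 264.5 = 560.3, limited to 1 d.p. → 4 s.f.
Carrying full precision, 703.43 ÷ 560.3 = 1.25545243619…; keep min(5, 4) = 4 s.f.
Rounded to 4 significant figures: 1.255.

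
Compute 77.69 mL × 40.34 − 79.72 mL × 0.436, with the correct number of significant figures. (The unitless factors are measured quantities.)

77.69 × 40.34 = 3134.0146 → 3134 mL (4 s.f., last digit at the 10^0 place).
79.72 × 0.436 = 34.75792 → 34.8 mL (3 s.f., last digit at the 10^-1 place).
Difference: 3099.25668 mL; keep the coarser place, 10^0.
Result: 3099 mL.

3099 mL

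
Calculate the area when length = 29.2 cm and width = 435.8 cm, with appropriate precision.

1.27 × 10⁴ cm²

area = 29.2 cm × 435.8 cm = 12725.36 cm².
29.2 has 3 significant figures; 435.8 has 4.
Division/multiplication keeps the fewest: 3 significant figures.
Rounded: 1.27 × 10⁴ cm².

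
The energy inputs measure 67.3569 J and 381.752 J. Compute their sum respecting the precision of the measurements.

67.3569 J + 381.752 J = 449.1089 J.
Addition/subtraction keeps the fewest decimal places: 67.3569 → 4 decimal places, 381.752 → 3 decimal places; limit is 3.
Rounded to 3 decimal places: 449.109 J.

449.109 J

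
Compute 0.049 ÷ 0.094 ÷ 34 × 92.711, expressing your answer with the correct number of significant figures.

1.4

0.049 ÷ 0.094 ÷ 34 × 92.711 = 1.42141395494…
Multiplication/division keeps the fewest significant figures: 0.049 → 2 s.f., 0.094 → 2 s.f., 34 → 2 s.f., 92.711 → 5 s.f.; limit is 2.
Rounded to 2 significant figures: 1.4.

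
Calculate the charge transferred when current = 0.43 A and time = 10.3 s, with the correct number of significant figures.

charge transferred = 0.43 A × 10.3 s = 4.429 C.
0.43 has 2 significant figures; 10.3 has 3.
Division/multiplication keeps the fewest: 2 significant figures.
Rounded: 4.4 C.

4.4 C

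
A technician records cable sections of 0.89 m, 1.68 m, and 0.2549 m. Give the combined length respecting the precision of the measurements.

2.82 m

0.89 m + 1.68 m + 0.2549 m = 2.8249 m.
Addition/subtraction keeps the fewest decimal places: 0.89 → 2 decimal places, 1.68 → 2 decimal places, 0.2549 → 4 decimal places; limit is 2.
Rounded to 2 decimal places: 2.82 m.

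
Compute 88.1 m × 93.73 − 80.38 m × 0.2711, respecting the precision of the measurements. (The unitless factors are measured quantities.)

8.24 × 10^3 m

88.1 × 93.73 = 8257.613 → 8.26 × 10^3 m (3 s.f., last digit at the 10^1 place).
80.38 × 0.2711 = 21.791018 → 21.79 m (4 s.f., last digit at the 10^-2 place).
Difference: 8235.821982 m; keep the coarser place, 10^1.
Result: 8.24 × 10^3 m.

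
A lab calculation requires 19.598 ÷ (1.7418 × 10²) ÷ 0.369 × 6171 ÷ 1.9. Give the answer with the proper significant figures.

19.598 ÷ (1.7418 × 10²) ÷ 0.369 × 6171 ÷ 1.9 = 990.35077647…
Multiplication/division keeps the fewest significant figures: 19.598 → 5 s.f., 1.7418 × 10² → 5 s.f., 0.369 → 3 s.f., 6171 → 4 s.f., 1.9 → 2 s.f.; limit is 2.
Rounded to 2 significant figures: 9.9 × 10².

9.9 × 10²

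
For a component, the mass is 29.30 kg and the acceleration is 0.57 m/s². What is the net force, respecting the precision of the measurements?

net force = 29.30 kg × 0.57 m/s² = 16.701 N.
29.30 has 4 significant figures; 0.57 has 2.
Division/multiplication keeps the fewest: 2 significant figures.
Rounded: 17 N.

17 N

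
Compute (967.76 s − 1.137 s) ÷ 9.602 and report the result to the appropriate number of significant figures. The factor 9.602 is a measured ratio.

967.76 s − 1.137 s = 966.623 s; the difference is limited to 2 decimal places (5 s.f.).
Carrying full precision, 966.623 ÷ 9.602 = 100.668923141… s; 9.602 has 4 s.f., so the result keeps min(5, 4) = 4 s.f.
Rounded to 4 significant figures: 100.7 s.

100.7 s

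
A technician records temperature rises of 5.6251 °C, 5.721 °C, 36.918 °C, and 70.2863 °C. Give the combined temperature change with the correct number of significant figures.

5.6251 °C + 5.721 °C + 36.918 °C + 70.2863 °C = 118.5504 °C.
Addition/subtraction keeps the fewest decimal places: 5.6251 → 4 decimal places, 5.721 → 3 decimal places, 36.918 → 3 decimal places, 70.2863 → 4 decimal places; limit is 3.
Rounded to 3 decimal places: 118.550 °C.

118.550 °C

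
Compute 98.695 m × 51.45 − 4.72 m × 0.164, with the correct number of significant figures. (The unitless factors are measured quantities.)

5077 m

98.695 × 51.45 = 5077.85775 → 5078 m (4 s.f., last digit at the 10^0 place).
4.72 × 0.164 = 0.77408 → 0.774 m (3 s.f., last digit at the 10^-3 place).
Difference: 5077.08367 m; keep the coarser place, 10^0.
Result: 5077 m.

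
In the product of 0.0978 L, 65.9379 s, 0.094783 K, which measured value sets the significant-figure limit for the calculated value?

0.0978 L

0.0978 L → 3 s.f.; 65.9379 s → 6 s.f.; 0.094783 K → 5 s.f.
The fewest is 3 significant figures, from 0.0978 L.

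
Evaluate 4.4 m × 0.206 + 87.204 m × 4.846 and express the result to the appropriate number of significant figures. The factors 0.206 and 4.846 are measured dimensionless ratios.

423.5 m

4.4 × 0.206 = 0.9064 → 0.91 m (2 s.f., last digit at the 10^-2 place).
87.204 × 4.846 = 422.590584 → 422.6 m (4 s.f., last digit at the 10^-1 place).
Sum: 423.496984 m; keep the coarser place, 10^-1.
Result: 423.5 m.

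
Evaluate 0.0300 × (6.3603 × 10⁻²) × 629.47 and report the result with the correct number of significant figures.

0.0300 × (6.3603 × 10⁻²) × 629.47 = 1.2010854123
Multiplication/division keeps the fewest significant figures: 0.0300 → 3 s.f., 6.3603 × 10⁻² → 5 s.f., 629.47 → 5 s.f.; limit is 3.
Rounded to 3 significant figures: 1.20.

1.20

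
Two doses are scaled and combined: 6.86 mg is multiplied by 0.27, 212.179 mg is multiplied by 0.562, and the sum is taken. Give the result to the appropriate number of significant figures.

121 mg

6.86 × 0.27 = 1.8522 → 1.9 mg (2 s.f., last digit at the 10^-1 place).
212.179 × 0.562 = 119.244598 → 119 mg (3 s.f., last digit at the 10^0 place).
Sum: 121.096798 mg; keep the coarser place, 10^0.
Result: 121 mg.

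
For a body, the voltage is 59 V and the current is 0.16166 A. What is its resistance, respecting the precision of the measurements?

resistance = 59 V ÷ 0.16166 A = 364.96350365… Ω.
59 has 2 significant figures; 0.16166 has 5.
Division/multiplication keeps the fewest: 2 significant figures.
Rounded: 3.6 × 10² Ω.

3.6 × 10² Ω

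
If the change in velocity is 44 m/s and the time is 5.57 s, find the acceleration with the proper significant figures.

7.9 m/s²

acceleration = 44 m/s ÷ 5.57 s = 7.89946140036… m/s².
44 has 2 significant figures; 5.57 has 3.
Division/multiplication keeps the fewest: 2 significant figures.
Rounded: 7.9 m/s².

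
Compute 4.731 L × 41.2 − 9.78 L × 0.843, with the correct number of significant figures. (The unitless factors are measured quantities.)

4.731 × 41.2 = 194.9172 → 195 L (3 s.f., last digit at the 10^0 place).
9.78 × 0.843 = 8.24454 → 8.24 L (3 s.f., last digit at the 10^-2 place).
Difference: 186.67266 L; keep the coarser place, 10^0.
Result: 1.87 × 10^2 L.

1.87 × 10^2 L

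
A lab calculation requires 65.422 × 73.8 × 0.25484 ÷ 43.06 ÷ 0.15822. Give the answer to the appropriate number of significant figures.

65.422 × 73.8 × 0.25484 ÷ 43.06 ÷ 0.15822 = 180.597764127…
Multiplication/division keeps the fewest significant figures: 65.422 → 5 s.f., 73.8 → 3 s.f., 0.25484 → 5 s.f., 43.06 → 4 s.f., 0.15822 → 5 s.f.; limit is 3.
Rounded to 3 significant figures: 181.

181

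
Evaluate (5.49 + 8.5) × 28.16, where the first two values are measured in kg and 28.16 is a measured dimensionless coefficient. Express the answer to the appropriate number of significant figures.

394 kg

5.49 kg + 8.5 kg = 13.99 kg; the sum is limited to 1 decimal place (3 s.f.).
Carrying full precision, 13.99 × 28.16 = 393.9584 kg; 28.16 has 4 s.f., so the result keeps min(3, 4) = 3 s.f.
Rounded to 3 significant figures: 394 kg.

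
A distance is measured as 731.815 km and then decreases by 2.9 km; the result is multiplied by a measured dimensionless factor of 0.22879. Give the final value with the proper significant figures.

166.8 km

731.815 km − 2.9 km = 728.915 km; the difference is limited to 1 decimal place (4 s.f.).
Carrying full precision, 728.915 × 0.22879 = 166.76846285 km; 0.22879 has 5 s.f., so the result keeps min(4, 5) = 4 s.f.
Rounded to 4 significant figures: 166.8 km.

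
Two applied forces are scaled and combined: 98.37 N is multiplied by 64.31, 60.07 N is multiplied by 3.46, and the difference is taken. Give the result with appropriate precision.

98.37 × 64.31 = 6326.1747 → 6326 N (4 s.f., last digit at the 10^0 place).
60.07 × 3.46 = 207.8422 → 208 N (3 s.f., last digit at the 10^0 place).
Difference: 6118.3325 N; keep the coarser place, 10^0.
Result: 6.118 × 10^3 N.

6.118 × 10^3 N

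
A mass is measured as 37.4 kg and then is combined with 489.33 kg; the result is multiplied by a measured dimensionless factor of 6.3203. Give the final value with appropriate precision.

3329 kg

37.4 kg + 489.33 kg = 526.73 kg; the sum is limited to 1 decimal place (4 s.f.).
Carrying full precision, 526.73 × 6.3203 = 3329.091619 kg; 6.3203 has 5 s.f., so the result keeps min(4, 5) = 4 s.f.
Rounded to 4 significant figures: 3329 kg.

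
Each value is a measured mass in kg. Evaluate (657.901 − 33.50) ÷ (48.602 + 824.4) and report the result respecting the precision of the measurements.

657.901 − 33.50 = 624.401, limited to 2 d.p. → 5 s.f.; 48.602 + 824.4 = 873.002, limited to 1 d.p. → 4 s.f.
Carrying full precision, 624.401 ÷ 873.002 = 0.71523432936…; keep min(5, 4) = 4 s.f.
Rounded to 4 significant figures: 0.7152.

0.7152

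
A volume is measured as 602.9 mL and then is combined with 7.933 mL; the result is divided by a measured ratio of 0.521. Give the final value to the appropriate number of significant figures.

602.9 mL + 7.933 mL = 610.833 mL; the sum is limited to 1 decimal place (4 s.f.).
Carrying full precision, 610.833 ÷ 0.521 = 1172.42418426… mL; 0.521 has 3 s.f., so the result keeps min(4, 3) = 3 s.f.
Rounded to 3 significant figures: 1.17 × 10³ mL.

1.17 × 10³ mL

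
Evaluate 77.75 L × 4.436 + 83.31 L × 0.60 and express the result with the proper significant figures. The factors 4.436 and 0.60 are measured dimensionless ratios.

395 L

77.75 × 4.436 = 344.899 → 344.9 L (4 s.f., last digit at the 10^-1 place).
83.31 × 0.60 = 49.986 → 50. L (2 s.f., last digit at the 10^0 place).
Sum: 394.885 L; keep the coarser place, 10^0.
Result: 395 L.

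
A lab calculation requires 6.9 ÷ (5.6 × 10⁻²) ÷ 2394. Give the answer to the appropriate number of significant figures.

6.9 ÷ (5.6 × 10⁻²) ÷ 2394 = 0.0514679556033…
Multiplication/division keeps the fewest significant figures: 6.9 → 2 s.f., 5.6 × 10⁻² → 2 s.f., 2394 → 4 s.f.; limit is 2.
Rounded to 2 significant figures: 0.051.

0.051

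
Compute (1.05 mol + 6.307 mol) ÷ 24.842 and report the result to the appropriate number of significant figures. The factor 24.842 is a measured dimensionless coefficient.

1.05 mol + 6.307 mol = 7.357 mol; the sum is limited to 2 decimal places (3 s.f.).
Carrying full precision, 7.357 ÷ 24.842 = 0.296151678609… mol; 24.842 has 5 s.f., so the result keeps min(3, 5) = 3 s.f.
Rounded to 3 significant figures: 0.296 mol.

0.296 mol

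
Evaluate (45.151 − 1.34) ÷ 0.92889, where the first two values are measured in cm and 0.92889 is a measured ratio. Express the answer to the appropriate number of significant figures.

47.16 cm

45.151 cm − 1.34 cm = 43.811 cm; the difference is limited to 2 decimal places (4 s.f.).
Carrying full precision, 43.811 ÷ 0.92889 = 47.1648957358… cm; 0.92889 has 5 s.f., so the result keeps min(4, 5) = 4 s.f.
Rounded to 4 significant figures: 47.16 cm.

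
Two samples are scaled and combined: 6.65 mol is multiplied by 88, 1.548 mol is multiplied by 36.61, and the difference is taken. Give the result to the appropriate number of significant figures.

6.65 × 88 = 585.2 → 5.9 × 10² mol (2 s.f., last digit at the 10^1 place).
1.548 × 36.61 = 56.67228 → 56.67 mol (4 s.f., last digit at the 10^-2 place).
Difference: 528.52772 mol; keep the coarser place, 10^1.
Result: 5.3 × 10² mol.

5.3 × 10² mol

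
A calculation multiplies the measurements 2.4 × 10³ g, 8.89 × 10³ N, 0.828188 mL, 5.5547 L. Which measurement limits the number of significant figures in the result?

2.4 × 10³ g → 2 s.f.; 8.89 × 10³ N → 3 s.f.; 0.828188 mL → 6 s.f.; 5.5547 L → 5 s.f.
The fewest is 2 significant figures, from 2.4 × 10³ g.

2.4 × 10³ g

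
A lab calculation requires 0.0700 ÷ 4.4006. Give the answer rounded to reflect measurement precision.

0.0159

0.0700 ÷ 4.4006 = 0.0159069217834…
Multiplication/division keeps the fewest significant figures: 0.0700 → 3 s.f., 4.4006 → 5 s.f.; limit is 3.
Rounded to 3 significant figures: 0.0159.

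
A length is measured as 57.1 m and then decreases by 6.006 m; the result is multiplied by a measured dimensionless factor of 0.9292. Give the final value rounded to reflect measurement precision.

47.5 m

57.1 m − 6.006 m = 51.094 m; the difference is limited to 1 decimal place (3 s.f.).
Carrying full precision, 51.094 × 0.9292 = 47.4765448 m; 0.9292 has 4 s.f., so the result keeps min(3, 4) = 3 s.f.
Rounded to 3 significant figures: 47.5 m.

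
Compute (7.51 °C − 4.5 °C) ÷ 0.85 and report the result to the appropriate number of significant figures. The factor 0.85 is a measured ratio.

7.51 °C − 4.5 °C = 3.01 °C; the difference is limited to 1 decimal place (2 s.f.).
Carrying full precision, 3.01 ÷ 0.85 = 3.54117647059… °C; 0.85 has 2 s.f., so the result keeps min(2, 2) = 2 s.f.
Rounded to 2 significant figures: 3.5 °C.

3.5 °C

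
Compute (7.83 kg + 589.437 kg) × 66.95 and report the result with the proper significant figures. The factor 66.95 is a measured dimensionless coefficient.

3.999 × 10^4 kg

7.83 kg + 589.437 kg = 597.267 kg; the sum is limited to 2 decimal places (5 s.f.).
Carrying full precision, 597.267 × 66.95 = 39987.02565 kg; 66.95 has 4 s.f., so the result keeps min(5, 4) = 4 s.f.
Rounded to 4 significant figures: 3.999 × 10^4 kg.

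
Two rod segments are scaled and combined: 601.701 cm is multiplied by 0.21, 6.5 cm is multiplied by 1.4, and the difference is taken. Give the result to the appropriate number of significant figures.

1.2 × 10^2 cm

601.701 × 0.21 = 126.35721 → 1.3 × 10^2 cm (2 s.f., last digit at the 10^1 place).
6.5 × 1.4 = 9.1 → 9.1 cm (2 s.f., last digit at the 10^-1 place).
Difference: 117.25721 cm; keep the coarser place, 10^1.
Result: 1.2 × 10^2 cm.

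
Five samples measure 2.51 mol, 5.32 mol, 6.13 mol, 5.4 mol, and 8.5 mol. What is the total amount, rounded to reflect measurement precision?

27.9 mol

2.51 mol + 5.32 mol + 6.13 mol + 5.4 mol + 8.5 mol = 27.86 mol.
Addition/subtraction keeps the fewest decimal places: 2.51 → 2 decimal places, 5.32 → 2 decimal places, 6.13 → 2 decimal places, 5.4 → 1 decimal place, 8.5 → 1 decimal place; limit is 1.
Rounded to 1 decimal place: 27.9 mol.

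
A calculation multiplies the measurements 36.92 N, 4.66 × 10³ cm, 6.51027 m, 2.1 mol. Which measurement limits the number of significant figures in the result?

36.92 N → 4 s.f.; 4.66 × 10³ cm → 3 s.f.; 6.51027 m → 6 s.f.; 2.1 mol → 2 s.f.
The fewest is 2 significant figures, from 2.1 mol.

2.1 mol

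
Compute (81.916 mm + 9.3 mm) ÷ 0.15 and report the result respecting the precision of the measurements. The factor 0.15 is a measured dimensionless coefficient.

6.1 × 10² mm

81.916 mm + 9.3 mm = 91.216 mm; the sum is limited to 1 decimal place (3 s.f.).
Carrying full precision, 91.216 ÷ 0.15 = 608.106666667… mm; 0.15 has 2 s.f., so the result keeps min(3, 2) = 2 s.f.
Rounded to 2 significant figures: 6.1 × 10² mm.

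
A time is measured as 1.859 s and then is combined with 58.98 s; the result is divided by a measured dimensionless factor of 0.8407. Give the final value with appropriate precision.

72.37 s

1.859 s + 58.98 s = 60.839 s; the sum is limited to 2 decimal places (4 s.f.).
Carrying full precision, 60.839 ÷ 0.8407 = 72.3670750565… s; 0.8407 has 4 s.f., so the result keeps min(4, 4) = 4 s.f.
Rounded to 4 significant figures: 72.37 s.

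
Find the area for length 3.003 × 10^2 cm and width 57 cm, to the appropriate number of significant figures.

area = 3.003 × 10^2 cm × 57 cm = 17117.1 cm².
3.003 × 10^2 has 4 significant figures; 57 has 2.
Division/multiplication keeps the fewest: 2 significant figures.
Rounded: 1.7 × 10^4 cm².

1.7 × 10^4 cm²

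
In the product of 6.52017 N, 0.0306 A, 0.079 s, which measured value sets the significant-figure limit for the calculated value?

0.079 s

6.52017 N → 6 s.f.; 0.0306 A → 3 s.f.; 0.079 s → 2 s.f.
The fewest is 2 significant figures, from 0.079 s.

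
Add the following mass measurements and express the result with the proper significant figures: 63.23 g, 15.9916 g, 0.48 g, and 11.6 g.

63.23 g + 15.9916 g + 0.48 g + 11.6 g = 91.3016 g.
Addition/subtraction keeps the fewest decimal places: 63.23 → 2 decimal places, 15.9916 → 4 decimal places, 0.48 → 2 decimal places, 11.6 → 1 decimal place; limit is 1.
Rounded to 1 decimal place: 91.3 g.

91.3 g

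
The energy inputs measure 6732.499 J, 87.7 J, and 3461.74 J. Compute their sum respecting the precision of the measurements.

10281.9 J

6732.499 J + 87.7 J + 3461.74 J = 10281.939 J.
Addition/subtraction keeps the fewest decimal places: 6732.499 → 3 decimal places, 87.7 → 1 decimal place, 3461.74 → 2 decimal places; limit is 1.
Rounded to 1 decimal place: 10281.9 J.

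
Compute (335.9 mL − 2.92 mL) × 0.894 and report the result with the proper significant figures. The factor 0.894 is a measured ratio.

335.9 mL − 2.92 mL = 332.98 mL; the difference is limited to 1 decimal place (4 s.f.).
Carrying full precision, 332.98 × 0.894 = 297.68412 mL; 0.894 has 3 s.f., so the result keeps min(4, 3) = 3 s.f.
Rounded to 3 significant figures: 298 mL.

298 mL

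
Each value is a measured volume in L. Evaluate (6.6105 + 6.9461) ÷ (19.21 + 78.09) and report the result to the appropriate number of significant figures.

0.1393

6.6105 + 6.9461 = 13.5566, limited to 4 d.p. → 6 s.f.; 19.21 + 78.09 = 97.30, limited to 2 d.p. → 4 s.f.
Carrying full precision, 13.5566 ÷ 97.30 = 0.139327852004…; keep min(6, 4) = 4 s.f.
Rounded to 4 significant figures: 0.1393.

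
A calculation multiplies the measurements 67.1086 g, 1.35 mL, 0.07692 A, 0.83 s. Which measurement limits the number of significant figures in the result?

67.1086 g → 6 s.f.; 1.35 mL → 3 s.f.; 0.07692 A → 4 s.f.; 0.83 s → 2 s.f.
The fewest is 2 significant figures, from 0.83 s.

0.83 s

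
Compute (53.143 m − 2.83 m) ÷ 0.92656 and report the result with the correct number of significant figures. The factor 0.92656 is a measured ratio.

53.143 m − 2.83 m = 50.313 m; the difference is limited to 2 decimal places (4 s.f.).
Carrying full precision, 50.313 ÷ 0.92656 = 54.3008547747… m; 0.92656 has 5 s.f., so the result keeps min(4, 5) = 4 s.f.
Rounded to 4 significant figures: 54.30 m.

54.30 m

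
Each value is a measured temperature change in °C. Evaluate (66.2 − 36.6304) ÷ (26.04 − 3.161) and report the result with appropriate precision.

66.2 − 36.6304 = 29.5696, limited to 1 d.p. → 3 s.f.; 26.04 − 3.161 = 22.879, limited to 2 d.p. → 4 s.f.
Carrying full precision, 29.5696 ÷ 22.879 = 1.29243410988…; keep min(3, 4) = 3 s.f.
Rounded to 3 significant figures: 1.29.

1.29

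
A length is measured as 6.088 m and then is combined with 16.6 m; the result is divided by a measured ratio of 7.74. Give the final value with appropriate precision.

6.088 m + 16.6 m = 22.688 m; the sum is limited to 1 decimal place (3 s.f.).
Carrying full precision, 22.688 ÷ 7.74 = 2.93126614987… m; 7.74 has 3 s.f., so the result keeps min(3, 3) = 3 s.f.
Rounded to 3 significant figures: 2.93 m.

2.93 m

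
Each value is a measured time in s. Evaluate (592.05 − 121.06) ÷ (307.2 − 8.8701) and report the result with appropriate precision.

1.579

592.05 − 121.06 = 470.99, limited to 2 d.p. → 5 s.f.; 307.2 − 8.8701 = 298.3299, limited to 1 d.p. → 4 s.f.
Carrying full precision, 470.99 ÷ 298.3299 = 1.57875559909…; keep min(5, 4) = 4 s.f.
Rounded to 4 significant figures: 1.579.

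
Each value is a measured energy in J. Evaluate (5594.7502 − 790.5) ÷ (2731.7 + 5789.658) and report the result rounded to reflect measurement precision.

5594.7502 − 790.5 = 4804.2502, limited to 1 d.p. → 5 s.f.; 2731.7 + 5789.658 = 8521.358, limited to 1 d.p. → 5 s.f.
Carrying full precision, 4804.2502 ÷ 8521.358 = 0.563789269269…; keep min(5, 5) = 5 s.f.
Rounded to 5 significant figures: 0.56379.

0.56379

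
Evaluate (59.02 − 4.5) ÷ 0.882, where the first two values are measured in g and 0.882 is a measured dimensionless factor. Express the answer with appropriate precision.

59.02 g − 4.5 g = 54.52 g; the difference is limited to 1 decimal place (3 s.f.).
Carrying full precision, 54.52 ÷ 0.882 = 61.8140589569… g; 0.882 has 3 s.f., so the result keeps min(3, 3) = 3 s.f.
Rounded to 3 significant figures: 61.8 g.

61.8 g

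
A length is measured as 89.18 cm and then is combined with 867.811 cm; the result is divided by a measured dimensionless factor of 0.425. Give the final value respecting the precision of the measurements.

2.25 × 10^3 cm

89.18 cm + 867.811 cm = 956.991 cm; the sum is limited to 2 decimal places (5 s.f.).
Carrying full precision, 956.991 ÷ 0.425 = 2251.74352941… cm; 0.425 has 3 s.f., so the result keeps min(5, 3) = 3 s.f.
Rounded to 3 significant figures: 2.25 × 10^3 cm.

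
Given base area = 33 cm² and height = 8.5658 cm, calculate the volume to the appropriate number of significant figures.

2.8 × 10^2 cm³

volume = 33 cm² × 8.5658 cm = 282.6714 cm³.
33 has 2 significant figures; 8.5658 has 5.
Division/multiplication keeps the fewest: 2 significant figures.
Rounded: 2.8 × 10^2 cm³.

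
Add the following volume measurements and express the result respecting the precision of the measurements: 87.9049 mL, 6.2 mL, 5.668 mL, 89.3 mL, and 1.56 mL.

190.6 mL

87.9049 mL + 6.2 mL + 5.668 mL + 89.3 mL + 1.56 mL = 190.6329 mL.
Addition/subtraction keeps the fewest decimal places: 87.9049 → 4 decimal places, 6.2 → 1 decimal place, 5.668 → 3 decimal places, 89.3 → 1 decimal place, 1.56 → 2 decimal places; limit is 1.
Rounded to 1 decimal place: 190.6 mL.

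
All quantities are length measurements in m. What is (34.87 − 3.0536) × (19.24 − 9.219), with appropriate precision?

318.8 m²

34.87 − 3.0536 = 31.8164, limited to 2 d.p. → 4 s.f.; 19.24 − 9.219 = 10.021, limited to 2 d.p. → 4 s.f.
Carrying full precision, 31.8164 × 10.021 = 318.8321444; keep min(4, 4) = 4 s.f.
Rounded to 4 significant figures: 318.8 m².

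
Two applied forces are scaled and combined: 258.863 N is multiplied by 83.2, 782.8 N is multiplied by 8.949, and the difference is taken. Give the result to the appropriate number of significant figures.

258.863 × 83.2 = 21537.4016 → 2.15 × 10^4 N (3 s.f., last digit at the 10^2 place).
782.8 × 8.949 = 7005.2772 → 7005 N (4 s.f., last digit at the 10^0 place).
Difference: 14532.1244 N; keep the coarser place, 10^2.
Result: 1.45 × 10^4 N.

1.45 × 10^4 N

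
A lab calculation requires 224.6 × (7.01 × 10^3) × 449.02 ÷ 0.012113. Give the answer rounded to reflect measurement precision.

224.6 × (7.01 × 10^3) × 449.02 ÷ 0.012113 = 5.83635550995 × 10^10…
Multiplication/division keeps the fewest significant figures: 224.6 → 4 s.f., 7.01 × 10^3 → 3 s.f., 449.02 → 5 s.f., 0.012113 → 5 s.f.; limit is 3.
Rounded to 3 significant figures: 5.84 × 10^10.

5.84 × 10^10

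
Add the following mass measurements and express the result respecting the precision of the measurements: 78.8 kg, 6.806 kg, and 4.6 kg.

78.8 kg + 6.806 kg + 4.6 kg = 90.206 kg.
Addition/subtraction keeps the fewest decimal places: 78.8 → 1 decimal place, 6.806 → 3 decimal places, 4.6 → 1 decimal place; limit is 1.
Rounded to 1 decimal place: 90.2 kg.

90.2 kg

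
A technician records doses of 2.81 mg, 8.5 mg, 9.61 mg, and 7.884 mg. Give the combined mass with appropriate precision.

28.8 mg

2.81 mg + 8.5 mg + 9.61 mg + 7.884 mg = 28.804 mg.
Addition/subtraction keeps the fewest decimal places: 2.81 → 2 decimal places, 8.5 → 1 decimal place, 9.61 → 2 decimal places, 7.884 → 3 decimal places; limit is 1.
Rounded to 1 decimal place: 28.8 mg.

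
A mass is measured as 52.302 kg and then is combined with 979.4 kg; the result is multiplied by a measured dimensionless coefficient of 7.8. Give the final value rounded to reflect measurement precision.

52.302 kg + 979.4 kg = 1031.702 kg; the sum is limited to 1 decimal place (5 s.f.).
Carrying full precision, 1031.702 × 7.8 = 8047.2756 kg; 7.8 has 2 s.f., so the result keeps min(5, 2) = 2 s.f.
Rounded to 2 significant figures: 8.0 × 10^3 kg.

8.0 × 10^3 kg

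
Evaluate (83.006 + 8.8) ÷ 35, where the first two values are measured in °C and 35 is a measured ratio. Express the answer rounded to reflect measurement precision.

2.6 °C

83.006 °C + 8.8 °C = 91.806 °C; the sum is limited to 1 decimal place (3 s.f.).
Carrying full precision, 91.806 ÷ 35 = 2.62302857143… °C; 35 has 2 s.f., so the result keeps min(3, 2) = 2 s.f.
Rounded to 2 significant figures: 2.6 °C.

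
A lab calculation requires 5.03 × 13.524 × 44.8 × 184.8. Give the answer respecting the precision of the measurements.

5.63 × 10^5

5.03 × 13.524 × 44.8 × 184.8 = 563187.656909…
Multiplication/division keeps the fewest significant figures: 5.03 → 3 s.f., 13.524 → 5 s.f., 44.8 → 3 s.f., 184.8 → 4 s.f.; limit is 3.
Rounded to 3 significant figures: 5.63 × 10^5.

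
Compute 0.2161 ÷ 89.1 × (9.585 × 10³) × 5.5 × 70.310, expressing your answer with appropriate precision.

0.2161 ÷ 89.1 × (9.585 × 10³) × 5.5 × 70.310 = 8989.77800833…
Multiplication/division keeps the fewest significant figures: 0.2161 → 4 s.f., 89.1 → 3 s.f., 9.585 × 10³ → 4 s.f., 5.5 → 2 s.f., 70.310 → 5 s.f.; limit is 2.
Rounded to 2 significant figures: 9.0 × 10³.

9.0 × 10³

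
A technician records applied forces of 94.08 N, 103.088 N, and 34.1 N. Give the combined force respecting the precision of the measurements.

231.3 N

94.08 N + 103.088 N + 34.1 N = 231.268 N.
Addition/subtraction keeps the fewest decimal places: 94.08 → 2 decimal places, 103.088 → 3 decimal places, 34.1 → 1 decimal place; limit is 1.
Rounded to 1 decimal place: 231.3 N.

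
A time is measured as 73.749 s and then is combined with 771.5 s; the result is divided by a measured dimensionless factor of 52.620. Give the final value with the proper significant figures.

73.749 s + 771.5 s = 845.249 s; the sum is limited to 1 decimal place (4 s.f.).
Carrying full precision, 845.249 ÷ 52.620 = 16.0632649183… s; 52.620 has 5 s.f., so the result keeps min(4, 5) = 4 s.f.
Rounded to 4 significant figures: 16.06 s.

16.06 s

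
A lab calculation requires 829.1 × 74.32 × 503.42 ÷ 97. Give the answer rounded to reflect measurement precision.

829.1 × 74.32 × 503.42 ÷ 97 = 319794.762835…
Multiplication/division keeps the fewest significant figures: 829.1 → 4 s.f., 74.32 → 4 s.f., 503.42 → 5 s.f., 97 → 2 s.f.; limit is 2.
Rounded to 2 significant figures: 3.2 × 10⁵.

3.2 × 10⁵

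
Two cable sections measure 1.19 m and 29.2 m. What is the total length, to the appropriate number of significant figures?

30.4 m

1.19 m + 29.2 m = 30.39 m.
Addition/subtraction keeps the fewest decimal places: 1.19 → 2 decimal places, 29.2 → 1 decimal place; limit is 1.
Rounded to 1 decimal place: 30.4 m.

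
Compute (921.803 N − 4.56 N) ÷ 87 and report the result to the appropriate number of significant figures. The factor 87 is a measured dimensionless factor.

921.803 N − 4.56 N = 917.243 N; the difference is limited to 2 decimal places (5 s.f.).
Carrying full precision, 917.243 ÷ 87 = 10.5430229885… N; 87 has 2 s.f., so the result keeps min(5, 2) = 2 s.f.
Rounded to 2 significant figures: 11 N.

11 N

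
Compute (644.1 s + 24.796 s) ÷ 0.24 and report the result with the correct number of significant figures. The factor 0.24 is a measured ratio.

2.8 × 10³ s

644.1 s + 24.796 s = 668.896 s; the sum is limited to 1 decimal place (4 s.f.).
Carrying full precision, 668.896 ÷ 0.24 = 2787.06666667… s; 0.24 has 2 s.f., so the result keeps min(4, 2) = 2 s.f.
Rounded to 2 significant figures: 2.8 × 10³ s.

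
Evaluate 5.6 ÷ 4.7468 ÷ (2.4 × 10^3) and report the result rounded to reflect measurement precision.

4.9 × 10^-4

5.6 ÷ 4.7468 ÷ (2.4 × 10^3) = 0.000491559225864…
Multiplication/division keeps the fewest significant figures: 5.6 → 2 s.f., 4.7468 → 5 s.f., 2.4 × 10^3 → 2 s.f.; limit is 2.
Rounded to 2 significant figures: 4.9 × 10^-4.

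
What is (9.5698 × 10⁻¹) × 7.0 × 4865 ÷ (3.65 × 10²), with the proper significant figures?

(9.5698 × 10⁻¹) × 7.0 × 4865 ÷ (3.65 × 10²) = 89.2875449315…
Multiplication/division keeps the fewest significant figures: 9.5698 × 10⁻¹ → 5 s.f., 7.0 → 2 s.f., 4865 → 4 s.f., 3.65 × 10² → 3 s.f.; limit is 2.
Rounded to 2 significant figures: 89.

89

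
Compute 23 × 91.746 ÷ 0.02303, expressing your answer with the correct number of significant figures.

23 × 91.746 ÷ 0.02303 = 91626.4871906…
Multiplication/division keeps the fewest significant figures: 23 → 2 s.f., 91.746 → 5 s.f., 0.02303 → 4 s.f.; limit is 2.
Rounded to 2 significant figures: 9.2 × 10⁴.

9.2 × 10⁴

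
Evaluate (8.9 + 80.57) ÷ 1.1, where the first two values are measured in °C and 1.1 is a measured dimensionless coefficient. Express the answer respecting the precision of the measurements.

81 °C

8.9 °C + 80.57 °C = 89.47 °C; the sum is limited to 1 decimal place (3 s.f.).
Carrying full precision, 89.47 ÷ 1.1 = 81.3363636364… °C; 1.1 has 2 s.f., so the result keeps min(3, 2) = 2 s.f.
Rounded to 2 significant figures: 81 °C.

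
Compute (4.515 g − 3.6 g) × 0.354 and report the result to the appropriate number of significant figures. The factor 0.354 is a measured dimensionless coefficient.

0.3 g

4.515 g − 3.6 g = 0.915 g; the difference is limited to 1 decimal place (1 s.f.).
Carrying full precision, 0.915 × 0.354 = 0.32391 g; 0.354 has 3 s.f., so the result keeps min(1, 3) = 1 s.f.
Rounded to 1 significant figure: 0.3 g.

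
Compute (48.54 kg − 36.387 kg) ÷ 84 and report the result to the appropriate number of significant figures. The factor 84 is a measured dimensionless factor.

0.14 kg

48.54 kg − 36.387 kg = 12.153 kg; the difference is limited to 2 decimal places (4 s.f.).
Carrying full precision, 12.153 ÷ 84 = 0.144678571429… kg; 84 has 2 s.f., so the result keeps min(4, 2) = 2 s.f.
Rounded to 2 significant figures: 0.14 kg.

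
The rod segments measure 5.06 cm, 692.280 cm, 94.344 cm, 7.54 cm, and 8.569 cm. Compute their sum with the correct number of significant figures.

8.0779 × 10^2 cm

5.06 cm + 692.280 cm + 94.344 cm + 7.54 cm + 8.569 cm = 807.793 cm.
Addition/subtraction keeps the fewest decimal places: 5.06 → 2 decimal places, 692.280 → 3 decimal places, 94.344 → 3 decimal places, 7.54 → 2 decimal places, 8.569 → 3 decimal places; limit is 2.
Rounded to 2 decimal places: 8.0779 × 10^2 cm.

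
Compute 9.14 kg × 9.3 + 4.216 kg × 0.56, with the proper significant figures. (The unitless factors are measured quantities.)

87 kg

9.14 × 9.3 = 85.002 → 85 kg (2 s.f., last digit at the 10^0 place).
4.216 × 0.56 = 2.36096 → 2.4 kg (2 s.f., last digit at the 10^-1 place).
Sum: 87.36296 kg; keep the coarser place, 10^0.
Result: 87 kg.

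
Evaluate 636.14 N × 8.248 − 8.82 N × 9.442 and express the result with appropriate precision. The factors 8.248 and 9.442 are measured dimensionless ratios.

5164 N

636.14 × 8.248 = 5246.88272 → 5247 N (4 s.f., last digit at the 10^0 place).
8.82 × 9.442 = 83.27844 → 83.3 N (3 s.f., last digit at the 10^-1 place).
Difference: 5163.60428 N; keep the coarser place, 10^0.
Result: 5164 N.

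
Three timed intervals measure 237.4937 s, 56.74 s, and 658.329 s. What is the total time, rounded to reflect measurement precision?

952.56 s

237.4937 s + 56.74 s + 658.329 s = 952.5627 s.
Addition/subtraction keeps the fewest decimal places: 237.4937 → 4 decimal places, 56.74 → 2 decimal places, 658.329 → 3 decimal places; limit is 2.
Rounded to 2 decimal places: 952.56 s.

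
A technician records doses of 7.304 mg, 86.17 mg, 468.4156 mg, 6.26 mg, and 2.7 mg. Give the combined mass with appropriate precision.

5.708 × 10^2 mg

7.304 mg + 86.17 mg + 468.4156 mg + 6.26 mg + 2.7 mg = 570.8496 mg.
Addition/subtraction keeps the fewest decimal places: 7.304 → 3 decimal places, 86.17 → 2 decimal places, 468.4156 → 4 decimal places, 6.26 → 2 decimal places, 2.7 → 1 decimal place; limit is 1.
Rounded to 1 decimal place: 5.708 × 10^2 mg.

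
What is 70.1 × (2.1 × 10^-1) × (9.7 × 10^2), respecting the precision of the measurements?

1.4 × 10^4

70.1 × (2.1 × 10^-1) × (9.7 × 10^2) = 14279.37
Multiplication/division keeps the fewest significant figures: 70.1 → 3 s.f., 2.1 × 10^-1 → 2 s.f., 9.7 × 10^2 → 2 s.f.; limit is 2.
Rounded to 2 significant figures: 1.4 × 10^4.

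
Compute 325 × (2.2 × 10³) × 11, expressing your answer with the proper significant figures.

7.9 × 10⁶

325 × (2.2 × 10³) × 11 = 7865000
Multiplication/division keeps the fewest significant figures: 325 → 3 s.f., 2.2 × 10³ → 2 s.f., 11 → 2 s.f.; limit is 2.
Rounded to 2 significant figures: 7.9 × 10⁶.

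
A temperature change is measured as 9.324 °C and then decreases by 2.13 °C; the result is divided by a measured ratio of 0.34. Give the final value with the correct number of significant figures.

21 °C

9.324 °C − 2.13 °C = 7.194 °C; the difference is limited to 2 decimal places (3 s.f.).
Carrying full precision, 7.194 ÷ 0.34 = 21.1588235294… °C; 0.34 has 2 s.f., so the result keeps min(3, 2) = 2 s.f.
Rounded to 2 significant figures: 21 °C.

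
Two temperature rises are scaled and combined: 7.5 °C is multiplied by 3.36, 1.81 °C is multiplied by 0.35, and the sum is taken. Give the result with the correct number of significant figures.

26 °C

7.5 × 3.36 = 25.2 → 25 °C (2 s.f., last digit at the 10^0 place).
1.81 × 0.35 = 0.6335 → 0.63 °C (2 s.f., last digit at the 10^-2 place).
Sum: 25.8335 °C; keep the coarser place, 10^0.
Result: 26 °C.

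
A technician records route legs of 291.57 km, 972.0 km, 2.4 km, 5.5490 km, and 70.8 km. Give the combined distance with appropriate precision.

1342.3 km

291.57 km + 972.0 km + 2.4 km + 5.5490 km + 70.8 km = 1342.3190 km.
Addition/subtraction keeps the fewest decimal places: 291.57 → 2 decimal places, 972.0 → 1 decimal place, 2.4 → 1 decimal place, 5.5490 → 4 decimal places, 70.8 → 1 decimal place; limit is 1.
Rounded to 1 decimal place: 1342.3 km.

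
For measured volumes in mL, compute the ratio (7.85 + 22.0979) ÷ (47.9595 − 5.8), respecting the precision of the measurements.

0.710

7.85 + 22.0979 = 29.9479, limited to 2 d.p. → 4 s.f.; 47.9595 − 5.8 = 42.1595, limited to 1 d.p. → 3 s.f.
Carrying full precision, 29.9479 ÷ 42.1595 = 0.710347608487…; keep min(4, 3) = 3 s.f.
Rounded to 3 significant figures: 0.710.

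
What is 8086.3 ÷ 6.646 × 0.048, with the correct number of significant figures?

8086.3 ÷ 6.646 × 0.048 = 58.4024074631…
Multiplication/division keeps the fewest significant figures: 8086.3 → 5 s.f., 6.646 → 4 s.f., 0.048 → 2 s.f.; limit is 2.
Rounded to 2 significant figures: 58.

58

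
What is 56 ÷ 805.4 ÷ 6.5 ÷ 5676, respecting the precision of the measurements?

1.9 × 10^-6

56 ÷ 805.4 ÷ 6.5 ÷ 5676 = 0.00000188460638562…
Multiplication/division keeps the fewest significant figures: 56 → 2 s.f., 805.4 → 4 s.f., 6.5 → 2 s.f., 5676 → 4 s.f.; limit is 2.
Rounded to 2 significant figures: 1.9 × 10^-6.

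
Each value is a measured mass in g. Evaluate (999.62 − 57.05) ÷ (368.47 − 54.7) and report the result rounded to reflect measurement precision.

3.004

999.62 − 57.05 = 942.57, limited to 2 d.p. → 5 s.f.; 368.47 − 54.7 = 313.77, limited to 1 d.p. → 4 s.f.
Carrying full precision, 942.57 ÷ 313.77 = 3.00401568028…; keep min(5, 4) = 4 s.f.
Rounded to 4 significant figures: 3.004.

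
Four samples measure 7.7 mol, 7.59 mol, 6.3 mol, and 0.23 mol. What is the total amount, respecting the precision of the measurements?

21.8 mol

7.7 mol + 7.59 mol + 6.3 mol + 0.23 mol = 21.82 mol.
Addition/subtraction keeps the fewest decimal places: 7.7 → 1 decimal place, 7.59 → 2 decimal places, 6.3 → 1 decimal place, 0.23 → 2 decimal places; limit is 1.
Rounded to 1 decimal place: 21.8 mol.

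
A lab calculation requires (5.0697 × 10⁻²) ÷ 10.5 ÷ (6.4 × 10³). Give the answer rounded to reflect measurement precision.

7.5 × 10⁻⁷

(5.0697 × 10⁻²) ÷ 10.5 ÷ (6.4 × 10³) = 7.54419642857 × 10^-7…
Multiplication/division keeps the fewest significant figures: 5.0697 × 10⁻² → 5 s.f., 10.5 → 3 s.f., 6.4 × 10³ → 2 s.f.; limit is 2.
Rounded to 2 significant figures: 7.5 × 10⁻⁷.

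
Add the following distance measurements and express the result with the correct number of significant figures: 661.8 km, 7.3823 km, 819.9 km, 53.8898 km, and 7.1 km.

661.8 km + 7.3823 km + 819.9 km + 53.8898 km + 7.1 km = 1550.0721 km.
Addition/subtraction keeps the fewest decimal places: 661.8 → 1 decimal place, 7.3823 → 4 decimal places, 819.9 → 1 decimal place, 53.8898 → 4 decimal places, 7.1 → 1 decimal place; limit is 1.
Rounded to 1 decimal place: 1550.1 km.

1550.1 km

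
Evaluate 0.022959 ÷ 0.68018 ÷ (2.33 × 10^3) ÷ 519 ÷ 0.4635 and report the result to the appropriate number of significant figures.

6.02 × 10^-8

0.022959 ÷ 0.68018 ÷ (2.33 × 10^3) ÷ 519 ÷ 0.4635 = 6.02221273461 × 10^-8…
Multiplication/division keeps the fewest significant figures: 0.022959 → 5 s.f., 0.68018 → 5 s.f., 2.33 × 10^3 → 3 s.f., 519 → 3 s.f., 0.4635 → 4 s.f.; limit is 3.
Rounded to 3 significant figures: 6.02 × 10^-8.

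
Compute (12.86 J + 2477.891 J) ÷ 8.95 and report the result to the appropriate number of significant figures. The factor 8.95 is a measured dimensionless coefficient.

12.86 J + 2477.891 J = 2490.751 J; the sum is limited to 2 decimal places (6 s.f.).
Carrying full precision, 2490.751 ÷ 8.95 = 278.296201117… J; 8.95 has 3 s.f., so the result keeps min(6, 3) = 3 s.f.
Rounded to 3 significant figures: 278 J.

278 J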